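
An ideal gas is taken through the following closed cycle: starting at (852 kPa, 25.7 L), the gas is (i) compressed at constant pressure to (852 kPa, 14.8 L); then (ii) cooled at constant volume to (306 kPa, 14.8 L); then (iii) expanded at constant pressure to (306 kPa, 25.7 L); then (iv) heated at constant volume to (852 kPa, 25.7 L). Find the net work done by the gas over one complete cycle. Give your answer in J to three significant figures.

Constant-volume legs do no work.
W(i) = (852)(14.8 − 25.7) = -9287 J; W(iii) = (306)(25.7 − 14.8) = 3335 J.
W_net = -9287 + 3335 = -5951 J (the counter-clockwise enclosed area).

W_net ≈ -5950 J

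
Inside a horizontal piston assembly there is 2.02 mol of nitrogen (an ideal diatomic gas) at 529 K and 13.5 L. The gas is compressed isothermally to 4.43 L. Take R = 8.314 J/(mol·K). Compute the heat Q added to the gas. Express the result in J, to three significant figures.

Q ≈ -9900 J

Isothermal ⇒ ΔU = 0, so Q = W = nRT ln(V₂/V₁).
Q = (2.02)(8.314)(529) ln(4.43/13.5) = 8884 × -1.114 = -9900 J.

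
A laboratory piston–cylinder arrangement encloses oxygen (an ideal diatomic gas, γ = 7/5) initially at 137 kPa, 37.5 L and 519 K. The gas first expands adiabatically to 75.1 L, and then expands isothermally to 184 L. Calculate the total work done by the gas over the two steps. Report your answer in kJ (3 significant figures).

W_total ≈ 6.60 kJ

Step 1 (adiabatic): W = (P₁V₁ − P₂V₂)/(γ−1) = (5138 − 3891)/0.4 = 3115 J.
After step 1: P = 51.82 kPa, V = 75.1 L, T = 393.1 K.
Step 2 (isothermal): W = P₁V₁ ln(V₂/V₁) = (3891) ln(184/75.1) = 3487 J.
W_total = 3115 + 3487 = 6602 J.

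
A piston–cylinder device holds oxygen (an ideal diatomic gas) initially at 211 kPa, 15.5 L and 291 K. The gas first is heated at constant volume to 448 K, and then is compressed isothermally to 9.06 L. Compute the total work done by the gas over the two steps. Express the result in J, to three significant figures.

Step 1 (isochoric): W = 0 (constant volume).
After step 1: P = 324.8 kPa (V unchanged).
Step 2 (isothermal): W = P₁V₁ ln(V₂/V₁) = (5035) ln(9.06/15.5) = -2704 J.
W_total = 0 − 2704 = -2704 J.

W_total ≈ -2700 J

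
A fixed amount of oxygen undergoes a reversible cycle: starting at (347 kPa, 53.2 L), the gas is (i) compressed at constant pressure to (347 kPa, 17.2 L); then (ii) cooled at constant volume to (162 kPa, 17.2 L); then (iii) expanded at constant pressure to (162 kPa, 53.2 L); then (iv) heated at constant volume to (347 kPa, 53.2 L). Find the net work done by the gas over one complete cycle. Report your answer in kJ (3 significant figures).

W_net ≈ -6.66 kJ

Constant-volume legs do no work.
W(i) = (347)(17.2 − 53.2) = -12492 J; W(iii) = (162)(53.2 − 17.2) = 5832 J.
W_net = -12492 + 5832 = -6660 J (the counter-clockwise enclosed area).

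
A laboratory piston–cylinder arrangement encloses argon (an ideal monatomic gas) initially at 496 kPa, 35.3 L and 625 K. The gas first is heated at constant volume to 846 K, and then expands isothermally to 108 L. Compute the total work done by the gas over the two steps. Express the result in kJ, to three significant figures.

Step 1 (isochoric): W = 0 (constant volume).
After step 1: P = 671.4 kPa (V unchanged).
Step 2 (isothermal): W = P₁V₁ ln(V₂/V₁) = (23700) ln(108/35.3) = 26502 J.
W_total = 0 + 26502 = 26502 J.

W_total ≈ 26.5 kJ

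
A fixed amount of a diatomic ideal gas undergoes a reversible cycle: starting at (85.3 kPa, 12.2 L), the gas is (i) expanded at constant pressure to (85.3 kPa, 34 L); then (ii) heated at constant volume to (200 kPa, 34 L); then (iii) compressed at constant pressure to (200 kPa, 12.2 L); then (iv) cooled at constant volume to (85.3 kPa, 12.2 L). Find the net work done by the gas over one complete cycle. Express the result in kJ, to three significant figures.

W_net ≈ -2.50 kJ

Constant-volume legs do no work.
W(i) = (85.3)(34 − 12.2) = 1860 J; W(iii) = (200)(12.2 − 34) = -4360 J.
W_net = 1860 − 4360 = -2500 J (the counter-clockwise enclosed area).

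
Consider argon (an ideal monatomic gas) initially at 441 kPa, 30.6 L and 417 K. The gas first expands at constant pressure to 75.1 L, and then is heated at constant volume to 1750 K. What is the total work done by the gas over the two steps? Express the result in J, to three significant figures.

W_total ≈ 19600 J

Step 1 (isobaric): W = PΔV = (441 kPa)(75.1 − 30.6 L) = 19624 J.
Step 2 (isochoric): W = 0 (constant volume).
W_total = 19624 + 0 = 19624 J.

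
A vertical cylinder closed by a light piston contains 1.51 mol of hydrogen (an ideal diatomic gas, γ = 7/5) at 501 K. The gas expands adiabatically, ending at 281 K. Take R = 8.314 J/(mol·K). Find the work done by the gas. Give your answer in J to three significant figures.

Adiabatic ⇒ Q = 0, so W_by = −ΔU = nCᵥ(T₁ − T₂).
Cᵥ = 5R/2 = 20.79 J/(mol·K).
W = (1.51)(20.79)(501 − 281) = 6905 J.

W ≈ 6900 J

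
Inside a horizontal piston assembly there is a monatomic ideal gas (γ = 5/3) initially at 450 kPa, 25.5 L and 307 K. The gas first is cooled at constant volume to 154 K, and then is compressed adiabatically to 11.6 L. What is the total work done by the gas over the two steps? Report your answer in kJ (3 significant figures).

W_total ≈ -5.96 kJ

Step 1 (isochoric): W = 0 (constant volume).
After step 1: P = 225.7 kPa (V unchanged).
Step 2 (adiabatic): W = (P₁V₁ − P₂V₂)/(γ−1) = (5756 − 9732)/0.667 = -5963 J.
W_total = 0 − 5963 = -5963 J.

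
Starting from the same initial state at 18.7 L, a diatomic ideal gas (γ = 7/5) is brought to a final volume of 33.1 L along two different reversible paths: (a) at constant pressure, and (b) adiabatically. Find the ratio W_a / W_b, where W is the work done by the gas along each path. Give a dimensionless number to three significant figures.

Path (a) isobaric: W = P₁(V₂ − V₁) → W_a/(P₁V₁) = 0.7701.
Path (b) adiabatic: W = P₁V₁(1 − (V₁/V₂)^(γ−1))/(γ−1) → W_b/(P₁V₁) = 0.5105.
W_a / W_b = 0.7701 / 0.5105 = 1.508.

W_a / W_b ≈ 1.51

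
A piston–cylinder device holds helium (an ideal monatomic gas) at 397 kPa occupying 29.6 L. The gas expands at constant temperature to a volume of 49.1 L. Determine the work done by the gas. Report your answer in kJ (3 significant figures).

W ≈ 5.95 kJ

Isothermal: W = nRT ln(V₂/V₁) = P₁V₁ ln(V₂/V₁).
P₁V₁ = (397 kPa)(29.6 L) = 11751 J.
W = 11751 × ln(49.1/29.6) = 11751 × 0.5061
W_by_gas = 5947 J.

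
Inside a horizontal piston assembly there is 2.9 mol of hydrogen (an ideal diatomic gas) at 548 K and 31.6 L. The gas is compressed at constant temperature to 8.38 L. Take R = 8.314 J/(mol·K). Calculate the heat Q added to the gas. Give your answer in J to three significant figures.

Isothermal ⇒ ΔU = 0, so Q = W = nRT ln(V₂/V₁).
Q = (2.9)(8.314)(548) ln(8.38/31.6) = 13213 × -1.327 = -17537 J.

Q ≈ -17500 J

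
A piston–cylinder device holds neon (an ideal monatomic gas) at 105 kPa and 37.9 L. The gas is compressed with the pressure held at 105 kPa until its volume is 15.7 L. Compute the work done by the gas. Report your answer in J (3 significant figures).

W ≈ -2330 J

Isobaric: W = P ΔV.
W = (105 kPa)(15.7 − 37.9 L) = (105)(-22.2) = -2331 J.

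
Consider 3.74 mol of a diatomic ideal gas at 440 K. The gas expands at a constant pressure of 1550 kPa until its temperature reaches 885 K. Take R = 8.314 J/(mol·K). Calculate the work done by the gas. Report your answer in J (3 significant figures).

W ≈ 13800 J

Isobaric: W = P ΔV = nR ΔT.
W = (3.74)(8.314)(885 − 440) = 13837 J.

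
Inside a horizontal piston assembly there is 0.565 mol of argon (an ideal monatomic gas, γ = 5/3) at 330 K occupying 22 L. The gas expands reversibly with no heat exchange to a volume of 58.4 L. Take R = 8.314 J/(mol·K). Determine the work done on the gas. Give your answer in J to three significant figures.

Adiabatic: TV^(γ−1) = const with γ = 5/3.
T₂ = T₁ (V₁/V₂)^(γ−1) = 330 × (22/58.4)^0.667 = 330 × 0.5216 = 172.1 K.
W_by = nCᵥ(T₁ − T₂) = (0.565)(12.47)(330 − 172.1) = 1112 J.
Work on gas = −W_by = -1112 J.

W ≈ -1110 J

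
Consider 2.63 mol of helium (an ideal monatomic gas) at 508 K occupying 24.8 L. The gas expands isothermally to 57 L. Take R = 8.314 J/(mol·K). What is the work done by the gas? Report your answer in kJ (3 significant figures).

Isothermal: W = nRT ln(V₂/V₁).
W = (2.63)(8.314)(508) × ln(57/24.8)
  = 11108 × 0.8322
W_by_gas = 9244 J.

W ≈ 9.24 kJ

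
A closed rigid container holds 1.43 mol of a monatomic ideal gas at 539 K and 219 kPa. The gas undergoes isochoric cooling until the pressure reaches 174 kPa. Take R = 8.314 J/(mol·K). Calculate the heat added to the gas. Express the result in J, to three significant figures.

Q ≈ -1980 J

Constant volume ⇒ W = 0, so Q = ΔU = nCᵥΔT with Cᵥ = 3R/2 = 12.47 J/(mol·K).
At constant V, T₂/T₁ = P₂/P₁ ⇒ ΔT = T₁(P₂/P₁ − 1) = 539·(174/219 − 1) = -110.8 K.
ΔU = (1.43)(12.47)(-110.8) = -1975 J.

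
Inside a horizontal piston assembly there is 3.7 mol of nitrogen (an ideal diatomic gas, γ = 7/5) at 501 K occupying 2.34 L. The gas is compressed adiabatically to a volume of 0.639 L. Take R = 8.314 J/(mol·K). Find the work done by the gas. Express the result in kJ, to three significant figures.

Adiabatic: TV^(γ−1) = const with γ = 7/5.
T₂ = T₁ (V₁/V₂)^(γ−1) = 501 × (2.34/0.639)^0.4 = 501 × 1.681 = 842 K.
W_by = nCᵥ(T₁ − T₂) = (3.7)(20.79)(501 − 842) = -26226 J.

W ≈ -26.2 kJ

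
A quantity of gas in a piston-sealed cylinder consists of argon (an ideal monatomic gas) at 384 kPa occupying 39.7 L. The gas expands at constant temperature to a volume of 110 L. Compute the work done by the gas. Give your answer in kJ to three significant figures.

Isothermal: W = nRT ln(V₂/V₁) = P₁V₁ ln(V₂/V₁).
P₁V₁ = (384 kPa)(39.7 L) = 15245 J.
W = 15245 × ln(110/39.7) = 15245 × 1.019
W_by_gas = 15536 J.

W ≈ 15.5 kJ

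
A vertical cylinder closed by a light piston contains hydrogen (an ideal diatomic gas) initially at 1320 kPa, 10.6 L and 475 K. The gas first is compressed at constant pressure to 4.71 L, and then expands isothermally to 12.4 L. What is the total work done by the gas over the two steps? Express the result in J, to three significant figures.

Step 1 (isobaric): W = PΔV = (1320 kPa)(4.71 − 10.6 L) = -7775 J.
After step 1: P = 1320 kPa, V = 4.71 L, T = 211.1 K.
Step 2 (isothermal): W = P₁V₁ ln(V₂/V₁) = (6217) ln(12.4/4.71) = 6018 J.
W_total = -7775 + 6018 = -1756 J.

W_total ≈ -1760 J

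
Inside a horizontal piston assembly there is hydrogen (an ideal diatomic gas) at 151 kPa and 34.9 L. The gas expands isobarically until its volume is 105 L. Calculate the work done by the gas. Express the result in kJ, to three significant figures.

W ≈ 10.6 kJ

Isobaric: W = P ΔV.
W = (151 kPa)(105 − 34.9 L) = (151)(70.1) = 10585 J.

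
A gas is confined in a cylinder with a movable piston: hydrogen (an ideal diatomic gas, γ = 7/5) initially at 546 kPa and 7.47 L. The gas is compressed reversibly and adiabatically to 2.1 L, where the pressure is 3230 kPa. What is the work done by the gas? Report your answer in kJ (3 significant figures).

Adiabatic: W = (P₁V₁ − P₂V₂)/(γ − 1) with γ = 7/5.
P₁V₁ = 4079 J, P₂V₂ = 6783 J.
W = (4079 − 6783) / 0.4 = -6761 J.

W ≈ -6.76 kJ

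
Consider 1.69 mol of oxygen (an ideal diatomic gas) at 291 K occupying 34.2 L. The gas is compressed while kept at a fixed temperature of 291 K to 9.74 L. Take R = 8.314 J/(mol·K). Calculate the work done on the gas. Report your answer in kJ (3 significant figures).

W ≈ 5.14 kJ

Isothermal: W = nRT ln(V₂/V₁).
W = (1.69)(8.314)(291) × ln(9.74/34.2)
  = 4089 × -1.256
W_by_gas = -5135 J; work on gas = −W_by = 5135 J.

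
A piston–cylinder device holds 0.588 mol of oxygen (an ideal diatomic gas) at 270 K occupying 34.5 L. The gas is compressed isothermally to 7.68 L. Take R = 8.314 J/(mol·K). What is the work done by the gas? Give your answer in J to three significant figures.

W ≈ -1980 J

Isothermal: W = nRT ln(V₂/V₁).
W = (0.588)(8.314)(270) × ln(7.68/34.5)
  = 1320 × -1.502
W_by_gas = -1983 J.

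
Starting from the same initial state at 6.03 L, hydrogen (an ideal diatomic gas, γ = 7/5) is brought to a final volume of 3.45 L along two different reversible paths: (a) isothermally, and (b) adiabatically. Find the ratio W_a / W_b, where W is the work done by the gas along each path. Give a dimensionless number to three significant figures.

W_a / W_b ≈ 0.892

Path (a) isothermal: W = P₁V₁ ln(V₂/V₁) → W_a/(P₁V₁) = -0.5584.
Path (b) adiabatic: W = P₁V₁(1 − (V₁/V₂)^(γ−1))/(γ−1) → W_b/(P₁V₁) = -0.6256.
W_a / W_b = -0.5584 / -0.6256 = 0.8925.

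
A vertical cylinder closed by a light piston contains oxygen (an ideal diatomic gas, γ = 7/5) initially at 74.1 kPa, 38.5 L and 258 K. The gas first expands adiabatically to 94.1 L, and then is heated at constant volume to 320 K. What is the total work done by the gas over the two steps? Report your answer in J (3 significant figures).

Step 1 (adiabatic): W = (P₁V₁ − P₂V₂)/(γ−1) = (2853 − 1995)/0.4 = 2144 J.
Step 2 (isochoric): W = 0 (constant volume).
W_total = 2144 + 0 = 2144 J.

W_total ≈ 2140 J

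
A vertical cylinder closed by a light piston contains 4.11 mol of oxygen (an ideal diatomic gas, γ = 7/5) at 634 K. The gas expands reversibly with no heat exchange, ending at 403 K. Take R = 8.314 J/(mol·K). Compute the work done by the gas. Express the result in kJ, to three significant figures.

Adiabatic ⇒ Q = 0, so W_by = −ΔU = nCᵥ(T₁ − T₂).
Cᵥ = 5R/2 = 20.79 J/(mol·K).
W = (4.11)(20.79)(634 − 403) = 19733 J.

W ≈ 19.7 kJ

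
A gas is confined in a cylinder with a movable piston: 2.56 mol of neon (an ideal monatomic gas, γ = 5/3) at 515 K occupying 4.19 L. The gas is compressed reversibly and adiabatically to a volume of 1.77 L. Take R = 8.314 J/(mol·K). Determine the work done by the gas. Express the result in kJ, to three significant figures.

Adiabatic: TV^(γ−1) = const with γ = 5/3.
T₂ = T₁ (V₁/V₂)^(γ−1) = 515 × (4.19/1.77)^0.667 = 515 × 1.776 = 914.7 K.
W_by = nCᵥ(T₁ − T₂) = (2.56)(12.47)(515 − 914.7) = -12762 J.

W ≈ -12.8 kJ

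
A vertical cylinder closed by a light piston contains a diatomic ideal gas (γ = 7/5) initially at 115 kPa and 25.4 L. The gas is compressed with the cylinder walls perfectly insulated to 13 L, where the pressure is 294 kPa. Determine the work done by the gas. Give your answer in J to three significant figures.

Adiabatic: W = (P₁V₁ − P₂V₂)/(γ − 1) with γ = 7/5.
P₁V₁ = 2921 J, P₂V₂ = 3822 J.
W = (2921 − 3822) / 0.4 = -2253 J.

W ≈ -2250 J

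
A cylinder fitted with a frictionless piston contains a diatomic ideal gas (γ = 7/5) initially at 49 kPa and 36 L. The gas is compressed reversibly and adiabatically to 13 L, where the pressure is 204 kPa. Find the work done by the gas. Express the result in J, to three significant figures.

Adiabatic: W = (P₁V₁ − P₂V₂)/(γ − 1) with γ = 7/5.
P₁V₁ = 1764 J, P₂V₂ = 2652 J.
W = (1764 − 2652) / 0.4 = -2220 J.

W ≈ -2220 J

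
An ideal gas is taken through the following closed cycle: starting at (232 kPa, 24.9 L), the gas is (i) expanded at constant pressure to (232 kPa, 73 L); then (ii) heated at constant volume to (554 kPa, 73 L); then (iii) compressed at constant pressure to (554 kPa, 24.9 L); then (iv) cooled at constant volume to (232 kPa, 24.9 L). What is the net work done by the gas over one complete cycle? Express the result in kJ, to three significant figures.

Constant-volume legs do no work.
W(i) = (232)(73 − 24.9) = 11159 J; W(iii) = (554)(24.9 − 73) = -26647 J.
W_net = 11159 − 26647 = -15488 J (the counter-clockwise enclosed area).

W_net ≈ -15.5 kJ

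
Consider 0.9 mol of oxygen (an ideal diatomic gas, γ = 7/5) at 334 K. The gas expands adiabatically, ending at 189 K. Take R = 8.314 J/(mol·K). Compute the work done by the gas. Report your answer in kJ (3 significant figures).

Adiabatic ⇒ Q = 0, so W_by = −ΔU = nCᵥ(T₁ − T₂).
Cᵥ = 5R/2 = 20.79 J/(mol·K).
W = (0.9)(20.79)(334 − 189) = 2712 J.

W ≈ 2.71 kJ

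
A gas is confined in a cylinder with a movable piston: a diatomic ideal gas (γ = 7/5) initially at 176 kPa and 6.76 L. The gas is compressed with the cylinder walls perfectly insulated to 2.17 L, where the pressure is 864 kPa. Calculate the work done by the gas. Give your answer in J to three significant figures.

W ≈ -1710 J

Adiabatic: W = (P₁V₁ − P₂V₂)/(γ − 1) with γ = 7/5.
P₁V₁ = 1190 J, P₂V₂ = 1875 J.
W = (1190 − 1875) / 0.4 = -1713 J.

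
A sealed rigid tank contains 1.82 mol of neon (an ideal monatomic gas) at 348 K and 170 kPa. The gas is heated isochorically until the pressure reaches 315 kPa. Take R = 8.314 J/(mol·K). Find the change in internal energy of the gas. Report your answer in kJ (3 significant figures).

Constant volume ⇒ W = 0, so Q = ΔU = nCᵥΔT with Cᵥ = 3R/2 = 12.47 J/(mol·K).
At constant V, T₂/T₁ = P₂/P₁ ⇒ ΔT = T₁(P₂/P₁ − 1) = 348·(315/170 − 1) = 296.8 K.
ΔU = (1.82)(12.47)(296.8) = 6737 J.

ΔU ≈ 6.74 kJ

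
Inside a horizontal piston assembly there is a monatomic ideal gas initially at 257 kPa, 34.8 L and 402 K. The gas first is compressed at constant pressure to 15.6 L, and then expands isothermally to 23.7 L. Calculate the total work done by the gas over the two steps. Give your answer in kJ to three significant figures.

Step 1 (isobaric): W = PΔV = (257 kPa)(15.6 − 34.8 L) = -4934 J.
After step 1: P = 257 kPa, V = 15.6 L, T = 180.2 K.
Step 2 (isothermal): W = P₁V₁ ln(V₂/V₁) = (4009) ln(23.7/15.6) = 1677 J.
W_total = -4934 + 1677 = -3258 J.

W_total ≈ -3.26 kJ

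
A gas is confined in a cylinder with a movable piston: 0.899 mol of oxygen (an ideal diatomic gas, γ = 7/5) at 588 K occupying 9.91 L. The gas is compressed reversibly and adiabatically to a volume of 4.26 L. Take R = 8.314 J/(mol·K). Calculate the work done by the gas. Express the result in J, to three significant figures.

W ≈ -4410 J

Adiabatic: TV^(γ−1) = const with γ = 7/5.
T₂ = T₁ (V₁/V₂)^(γ−1) = 588 × (9.91/4.26)^0.4 = 588 × 1.402 = 824.2 K.
W_by = nCᵥ(T₁ − T₂) = (0.899)(20.79)(588 − 824.2) = -4414 J.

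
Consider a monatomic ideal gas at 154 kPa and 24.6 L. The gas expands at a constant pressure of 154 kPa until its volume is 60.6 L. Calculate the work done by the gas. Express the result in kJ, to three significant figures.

Isobaric: W = P ΔV.
W = (154 kPa)(60.6 − 24.6 L) = (154)(36) = 5544 J.

W ≈ 5.54 kJ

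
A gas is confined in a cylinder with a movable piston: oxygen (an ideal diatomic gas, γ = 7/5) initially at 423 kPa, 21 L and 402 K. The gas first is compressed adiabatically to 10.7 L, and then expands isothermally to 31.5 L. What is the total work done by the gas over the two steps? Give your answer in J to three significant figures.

Step 1 (adiabatic): W = (P₁V₁ − P₂V₂)/(γ−1) = (8883 − 11633)/0.4 = -6875 J.
After step 1: P = 1087 kPa, V = 10.7 L, T = 526.5 K.
Step 2 (isothermal): W = P₁V₁ ln(V₂/V₁) = (11633) ln(31.5/10.7) = 12561 J.
W_total = -6875 + 12561 = 5686 J.

W_total ≈ 5690 J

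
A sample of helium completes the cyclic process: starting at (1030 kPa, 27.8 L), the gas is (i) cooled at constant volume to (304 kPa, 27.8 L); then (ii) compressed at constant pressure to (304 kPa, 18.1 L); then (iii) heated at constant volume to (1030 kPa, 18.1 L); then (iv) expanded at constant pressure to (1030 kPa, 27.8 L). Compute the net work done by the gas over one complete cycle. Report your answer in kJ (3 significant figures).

W_net ≈ 7.04 kJ

Constant-volume legs do no work.
W(ii) = (304)(18.1 − 27.8) = -2949 J; W(iv) = (1030)(27.8 − 18.1) = 9991 J.
W_net = -2949 + 9991 = 7042 J (the clockwise enclosed area).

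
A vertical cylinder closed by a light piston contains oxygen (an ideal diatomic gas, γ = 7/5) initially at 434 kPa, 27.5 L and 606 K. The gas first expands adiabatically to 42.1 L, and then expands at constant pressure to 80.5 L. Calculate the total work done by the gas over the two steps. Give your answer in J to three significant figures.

W_total ≈ 13900 J

Step 1 (adiabatic): W = (P₁V₁ − P₂V₂)/(γ−1) = (11935 − 10066)/0.4 = 4673 J.
After step 1: P = 239.1 kPa, V = 42.1 L, T = 511.1 K.
Step 2 (isobaric): W = PΔV = (239.1 kPa)(80.5 − 42.1 L) = 9181 J.
W_total = 4673 + 9181 = 13854 J.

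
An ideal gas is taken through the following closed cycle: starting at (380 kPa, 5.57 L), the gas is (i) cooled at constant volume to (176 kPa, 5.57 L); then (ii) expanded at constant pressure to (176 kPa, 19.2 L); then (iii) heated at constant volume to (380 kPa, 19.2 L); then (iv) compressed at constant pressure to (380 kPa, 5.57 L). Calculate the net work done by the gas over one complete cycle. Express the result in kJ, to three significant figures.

Constant-volume legs do no work.
W(ii) = (176)(19.2 − 5.57) = 2399 J; W(iv) = (380)(5.57 − 19.2) = -5179 J.
W_net = 2399 − 5179 = -2781 J (the counter-clockwise enclosed area).

W_net ≈ -2.78 kJ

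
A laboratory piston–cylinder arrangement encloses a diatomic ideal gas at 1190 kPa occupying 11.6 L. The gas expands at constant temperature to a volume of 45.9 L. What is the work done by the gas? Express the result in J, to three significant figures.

W ≈ 19000 J

Isothermal: W = nRT ln(V₂/V₁) = P₁V₁ ln(V₂/V₁).
P₁V₁ = (1190 kPa)(11.6 L) = 13804 J.
W = 13804 × ln(45.9/11.6) = 13804 × 1.375
W_by_gas = 18987 J.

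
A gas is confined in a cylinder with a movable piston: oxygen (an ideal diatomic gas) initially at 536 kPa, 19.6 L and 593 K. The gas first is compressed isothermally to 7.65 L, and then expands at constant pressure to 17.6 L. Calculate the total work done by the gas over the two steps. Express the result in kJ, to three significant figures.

W_total ≈ 3.78 kJ

Step 1 (isothermal): W = P₁V₁ ln(V₂/V₁) = (10506) ln(7.65/19.6) = -9884 J.
After step 1: P = 1373 kPa, V = 7.65 L, T = 593 K.
Step 2 (isobaric): W = PΔV = (1373 kPa)(17.6 − 7.65 L) = 13664 J.
W_total = -9884 + 13664 = 3780 J.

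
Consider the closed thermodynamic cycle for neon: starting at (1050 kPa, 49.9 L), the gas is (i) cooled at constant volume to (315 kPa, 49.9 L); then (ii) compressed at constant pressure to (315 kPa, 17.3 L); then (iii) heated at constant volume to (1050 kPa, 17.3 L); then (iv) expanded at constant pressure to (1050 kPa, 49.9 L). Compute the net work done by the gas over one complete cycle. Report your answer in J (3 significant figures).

W_net ≈ 24000 J

Constant-volume legs do no work.
W(ii) = (315)(17.3 − 49.9) = -10269 J; W(iv) = (1050)(49.9 − 17.3) = 34230 J.
W_net = -10269 + 34230 = 23961 J (the clockwise enclosed area).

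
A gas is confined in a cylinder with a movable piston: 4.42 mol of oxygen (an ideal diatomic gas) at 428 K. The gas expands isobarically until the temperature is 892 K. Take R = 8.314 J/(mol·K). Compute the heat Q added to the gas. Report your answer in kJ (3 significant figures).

Isobaric: W = nRΔT = (4.42)(8.314)(464) = 17051 J.
ΔU = nCᵥΔT with Cᵥ = 5R/2: ΔU = (4.42)(20.79)(464) = 42628 J.
Q = ΔU + W = 42628 + 17051 = 59679 J.

Q ≈ 59.7 kJ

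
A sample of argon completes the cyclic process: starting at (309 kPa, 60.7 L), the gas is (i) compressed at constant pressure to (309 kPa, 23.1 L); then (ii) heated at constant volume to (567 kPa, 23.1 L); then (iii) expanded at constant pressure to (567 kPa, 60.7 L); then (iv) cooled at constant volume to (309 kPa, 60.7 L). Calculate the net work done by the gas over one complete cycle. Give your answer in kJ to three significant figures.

W_net ≈ 9.70 kJ

Constant-volume legs do no work.
W(i) = (309)(23.1 − 60.7) = -11618 J; W(iii) = (567)(60.7 − 23.1) = 21319 J.
W_net = -11618 + 21319 = 9701 J (the clockwise enclosed area).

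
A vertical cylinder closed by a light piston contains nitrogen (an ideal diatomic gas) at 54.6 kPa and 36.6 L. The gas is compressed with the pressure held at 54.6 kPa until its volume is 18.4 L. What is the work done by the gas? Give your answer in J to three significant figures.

W ≈ -994 J

Isobaric: W = P ΔV.
W = (54.6 kPa)(18.4 − 36.6 L) = (54.6)(-18.2) = -993.7 J.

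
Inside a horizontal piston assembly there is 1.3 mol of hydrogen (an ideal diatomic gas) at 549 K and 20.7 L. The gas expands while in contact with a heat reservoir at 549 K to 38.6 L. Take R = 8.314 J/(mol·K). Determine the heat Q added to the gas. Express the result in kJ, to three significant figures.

Q ≈ 3.70 kJ

Isothermal ⇒ ΔU = 0, so Q = W = nRT ln(V₂/V₁).
Q = (1.3)(8.314)(549) ln(38.6/20.7) = 5934 × 0.6231 = 3697 J.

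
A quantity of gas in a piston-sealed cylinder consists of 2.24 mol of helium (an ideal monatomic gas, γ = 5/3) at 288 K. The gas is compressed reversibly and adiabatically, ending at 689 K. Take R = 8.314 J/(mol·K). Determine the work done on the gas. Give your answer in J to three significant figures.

W ≈ 11200 J

Adiabatic ⇒ Q = 0, so W_by = −ΔU = nCᵥ(T₁ − T₂).
Cᵥ = 3R/2 = 12.47 J/(mol·K).
W = (2.24)(12.47)(288 − 689) = -11202 J.
Work on gas = −W_by = 11202 J.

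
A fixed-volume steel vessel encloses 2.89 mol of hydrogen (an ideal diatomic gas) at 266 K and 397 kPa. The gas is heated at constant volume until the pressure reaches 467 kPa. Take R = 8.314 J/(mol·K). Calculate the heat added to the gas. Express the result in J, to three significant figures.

Q ≈ 2820 J

Constant volume ⇒ W = 0, so Q = ΔU = nCᵥΔT with Cᵥ = 5R/2 = 20.79 J/(mol·K).
At constant V, T₂/T₁ = P₂/P₁ ⇒ ΔT = T₁(P₂/P₁ − 1) = 266·(467/397 − 1) = 46.9 K.
ΔU = (2.89)(20.79)(46.9) = 2817 J.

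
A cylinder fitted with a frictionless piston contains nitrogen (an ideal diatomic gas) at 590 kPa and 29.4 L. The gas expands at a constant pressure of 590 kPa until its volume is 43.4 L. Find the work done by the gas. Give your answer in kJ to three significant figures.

Isobaric: W = P ΔV.
W = (590 kPa)(43.4 − 29.4 L) = (590)(14) = 8260 J.

W ≈ 8.26 kJ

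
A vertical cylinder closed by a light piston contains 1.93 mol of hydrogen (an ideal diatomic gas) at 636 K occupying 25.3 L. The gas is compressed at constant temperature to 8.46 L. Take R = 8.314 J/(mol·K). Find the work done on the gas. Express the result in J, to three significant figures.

Isothermal: W = nRT ln(V₂/V₁).
W = (1.93)(8.314)(636) × ln(8.46/25.3)
  = 10205 × -1.095
W_by_gas = -11179 J; work on gas = −W_by = 11179 J.

W ≈ 11200 J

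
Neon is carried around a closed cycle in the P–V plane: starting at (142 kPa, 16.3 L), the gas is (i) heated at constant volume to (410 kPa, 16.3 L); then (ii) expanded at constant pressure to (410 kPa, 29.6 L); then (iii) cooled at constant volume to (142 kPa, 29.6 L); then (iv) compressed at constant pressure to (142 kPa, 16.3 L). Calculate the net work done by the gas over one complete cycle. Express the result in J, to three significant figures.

Constant-volume legs do no work.
W(ii) = (410)(29.6 − 16.3) = 5453 J; W(iv) = (142)(16.3 − 29.6) = -1889 J.
W_net = 5453 − 1889 = 3564 J (the clockwise enclosed area).

W_net ≈ 3560 J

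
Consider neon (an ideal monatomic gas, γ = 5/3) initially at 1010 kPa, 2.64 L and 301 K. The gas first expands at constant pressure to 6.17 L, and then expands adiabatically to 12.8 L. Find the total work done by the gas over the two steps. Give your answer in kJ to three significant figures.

Step 1 (isobaric): W = PΔV = (1010 kPa)(6.17 − 2.64 L) = 3565 J.
After step 1: P = 1010 kPa, V = 6.17 L, T = 703.5 K.
Step 2 (adiabatic): W = (P₁V₁ − P₂V₂)/(γ−1) = (6232 − 3831)/0.667 = 3601 J.
W_total = 3565 + 3601 = 7166 J.

W_total ≈ 7.17 kJ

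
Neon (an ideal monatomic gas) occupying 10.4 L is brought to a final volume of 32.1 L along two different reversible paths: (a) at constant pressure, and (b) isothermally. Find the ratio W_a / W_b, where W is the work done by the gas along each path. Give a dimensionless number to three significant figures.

Path (a) isobaric: W = P₁(V₂ − V₁) → W_a/(P₁V₁) = 2.087.
Path (b) isothermal: W = P₁V₁ ln(V₂/V₁) → W_b/(P₁V₁) = 1.127.
W_a / W_b = 2.087 / 1.127 = 1.851.

W_a / W_b ≈ 1.85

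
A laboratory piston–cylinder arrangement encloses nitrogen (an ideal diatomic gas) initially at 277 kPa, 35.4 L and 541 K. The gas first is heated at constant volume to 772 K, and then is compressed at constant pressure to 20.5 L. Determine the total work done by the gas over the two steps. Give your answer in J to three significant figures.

W_total ≈ -5890 J

Step 1 (isochoric): W = 0 (constant volume).
After step 1: P = 395.3 kPa (V unchanged).
Step 2 (isobaric): W = PΔV = (395.3 kPa)(20.5 − 35.4 L) = -5890 J.
W_total = 0 − 5890 = -5890 J.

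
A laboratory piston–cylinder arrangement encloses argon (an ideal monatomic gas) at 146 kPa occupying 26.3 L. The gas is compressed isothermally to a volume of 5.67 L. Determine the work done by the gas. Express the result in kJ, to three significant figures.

W ≈ -5.89 kJ

Isothermal: W = nRT ln(V₂/V₁) = P₁V₁ ln(V₂/V₁).
P₁V₁ = (146 kPa)(26.3 L) = 3840 J.
W = 3840 × ln(5.67/26.3) = 3840 × -1.534
W_by_gas = -5892 J.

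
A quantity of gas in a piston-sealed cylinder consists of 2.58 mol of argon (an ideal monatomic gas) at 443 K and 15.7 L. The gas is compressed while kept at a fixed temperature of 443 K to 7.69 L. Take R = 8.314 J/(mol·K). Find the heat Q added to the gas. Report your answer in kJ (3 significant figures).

Q ≈ -6.78 kJ

Isothermal ⇒ ΔU = 0, so Q = W = nRT ln(V₂/V₁).
Q = (2.58)(8.314)(443) ln(7.69/15.7) = 9502 × -0.7137 = -6782 J.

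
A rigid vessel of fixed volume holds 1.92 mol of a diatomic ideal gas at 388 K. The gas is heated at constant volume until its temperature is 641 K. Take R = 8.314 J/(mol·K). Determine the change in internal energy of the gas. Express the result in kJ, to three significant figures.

ΔU ≈ 10.1 kJ

Constant volume ⇒ W = 0, so Q = ΔU = nCᵥΔT with Cᵥ = 5R/2 = 20.79 J/(mol·K).
ΔU = (1.92)(20.79)(641 − 388) = 10097 J.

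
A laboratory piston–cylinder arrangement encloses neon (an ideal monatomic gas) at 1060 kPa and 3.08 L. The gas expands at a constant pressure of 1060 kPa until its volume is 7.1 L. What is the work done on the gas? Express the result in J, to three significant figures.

W ≈ -4260 J

Isobaric: W = P ΔV.
W = (1060 kPa)(7.1 − 3.08 L) = (1060)(4.02) = 4261 J.
Work on gas = −W_by = -4261 J.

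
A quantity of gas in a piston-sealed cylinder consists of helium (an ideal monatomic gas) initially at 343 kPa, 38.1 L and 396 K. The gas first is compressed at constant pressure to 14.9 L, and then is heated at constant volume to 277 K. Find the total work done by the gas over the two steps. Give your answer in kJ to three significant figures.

W_total ≈ -7.96 kJ

Step 1 (isobaric): W = PΔV = (343 kPa)(14.9 − 38.1 L) = -7958 J.
Step 2 (isochoric): W = 0 (constant volume).
W_total = -7958 + 0 = -7958 J.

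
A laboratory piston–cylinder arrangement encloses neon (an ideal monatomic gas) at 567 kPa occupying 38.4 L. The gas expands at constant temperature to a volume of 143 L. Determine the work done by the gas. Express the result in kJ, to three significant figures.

Isothermal: W = nRT ln(V₂/V₁) = P₁V₁ ln(V₂/V₁).
P₁V₁ = (567 kPa)(38.4 L) = 21773 J.
W = 21773 × ln(143/38.4) = 21773 × 1.315
W_by_gas = 28627 J.

W ≈ 28.6 kJ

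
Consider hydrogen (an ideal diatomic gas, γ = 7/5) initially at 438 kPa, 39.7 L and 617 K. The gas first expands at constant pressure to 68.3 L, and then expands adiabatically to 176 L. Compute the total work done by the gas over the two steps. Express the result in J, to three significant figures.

W_total ≈ 36100 J

Step 1 (isobaric): W = PΔV = (438 kPa)(68.3 − 39.7 L) = 12527 J.
After step 1: P = 438 kPa, V = 68.3 L, T = 1061 K.
Step 2 (adiabatic): W = (P₁V₁ − P₂V₂)/(γ−1) = (29915 − 20486)/0.4 = 23573 J.
W_total = 12527 + 23573 = 36100 J.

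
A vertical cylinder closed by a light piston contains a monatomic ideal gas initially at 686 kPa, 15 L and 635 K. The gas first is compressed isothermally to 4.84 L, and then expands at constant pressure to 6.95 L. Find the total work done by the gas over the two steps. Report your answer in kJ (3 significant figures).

W_total ≈ -7.15 kJ

Step 1 (isothermal): W = P₁V₁ ln(V₂/V₁) = (10290) ln(4.84/15) = -11639 J.
After step 1: P = 2126 kPa, V = 4.84 L, T = 635 K.
Step 2 (isobaric): W = PΔV = (2126 kPa)(6.95 − 4.84 L) = 4486 J.
W_total = -11639 + 4486 = -7153 J.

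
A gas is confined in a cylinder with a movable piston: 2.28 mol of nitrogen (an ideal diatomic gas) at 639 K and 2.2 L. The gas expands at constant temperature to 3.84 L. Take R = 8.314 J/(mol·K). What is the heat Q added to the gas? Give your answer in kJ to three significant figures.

Isothermal ⇒ ΔU = 0, so Q = W = nRT ln(V₂/V₁).
Q = (2.28)(8.314)(639) ln(3.84/2.2) = 12113 × 0.557 = 6747 J.

Q ≈ 6.75 kJ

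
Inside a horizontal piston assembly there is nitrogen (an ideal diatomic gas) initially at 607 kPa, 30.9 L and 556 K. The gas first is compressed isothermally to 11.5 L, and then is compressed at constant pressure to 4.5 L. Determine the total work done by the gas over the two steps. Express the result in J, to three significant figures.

Step 1 (isothermal): W = P₁V₁ ln(V₂/V₁) = (18756) ln(11.5/30.9) = -18539 J.
After step 1: P = 1631 kPa, V = 11.5 L, T = 556 K.
Step 2 (isobaric): W = PΔV = (1631 kPa)(4.5 − 11.5 L) = -11417 J.
W_total = -18539 − 11417 = -29956 J.

W_total ≈ -30000 J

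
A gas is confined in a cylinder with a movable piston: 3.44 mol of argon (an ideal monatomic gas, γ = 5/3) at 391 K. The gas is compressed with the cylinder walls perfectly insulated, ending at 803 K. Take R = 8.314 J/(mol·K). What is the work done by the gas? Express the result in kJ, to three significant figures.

Adiabatic ⇒ Q = 0, so W_by = −ΔU = nCᵥ(T₁ − T₂).
Cᵥ = 3R/2 = 12.47 J/(mol·K).
W = (3.44)(12.47)(391 − 803) = -17675 J.

W ≈ -17.7 kJ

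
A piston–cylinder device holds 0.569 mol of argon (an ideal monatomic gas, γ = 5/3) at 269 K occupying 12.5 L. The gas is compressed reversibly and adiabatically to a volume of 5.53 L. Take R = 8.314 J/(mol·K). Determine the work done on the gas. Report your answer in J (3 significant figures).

W ≈ 1380 J

Adiabatic: TV^(γ−1) = const with γ = 5/3.
T₂ = T₁ (V₁/V₂)^(γ−1) = 269 × (12.5/5.53)^0.667 = 269 × 1.722 = 463.3 K.
W_by = nCᵥ(T₁ − T₂) = (0.569)(12.47)(269 − 463.3) = -1379 J.
Work on gas = −W_by = 1379 J.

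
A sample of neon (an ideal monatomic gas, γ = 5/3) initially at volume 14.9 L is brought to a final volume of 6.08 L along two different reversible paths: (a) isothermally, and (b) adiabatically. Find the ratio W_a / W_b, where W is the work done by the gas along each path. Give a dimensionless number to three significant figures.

W_a / W_b ≈ 0.731

Path (a) isothermal: W = P₁V₁ ln(V₂/V₁) → W_a/(P₁V₁) = -0.8964.
Path (b) adiabatic: W = P₁V₁(1 − (V₁/V₂)^(γ−1))/(γ−1) → W_b/(P₁V₁) = -1.227.
W_a / W_b = -0.8964 / -1.227 = 0.7308.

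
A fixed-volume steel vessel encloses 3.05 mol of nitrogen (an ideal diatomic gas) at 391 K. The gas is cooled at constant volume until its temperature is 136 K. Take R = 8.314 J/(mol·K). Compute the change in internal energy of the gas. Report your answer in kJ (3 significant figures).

ΔU ≈ -16.2 kJ

Constant volume ⇒ W = 0, so Q = ΔU = nCᵥΔT with Cᵥ = 5R/2 = 20.79 J/(mol·K).
ΔU = (3.05)(20.79)(136 − 391) = -16166 J.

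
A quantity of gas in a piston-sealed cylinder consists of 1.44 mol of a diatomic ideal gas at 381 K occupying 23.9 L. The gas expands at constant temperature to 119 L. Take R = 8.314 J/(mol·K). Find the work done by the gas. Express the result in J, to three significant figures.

W ≈ 7320 J

Isothermal: W = nRT ln(V₂/V₁).
W = (1.44)(8.314)(381) × ln(119/23.9)
  = 4561 × 1.605
W_by_gas = 7322 J.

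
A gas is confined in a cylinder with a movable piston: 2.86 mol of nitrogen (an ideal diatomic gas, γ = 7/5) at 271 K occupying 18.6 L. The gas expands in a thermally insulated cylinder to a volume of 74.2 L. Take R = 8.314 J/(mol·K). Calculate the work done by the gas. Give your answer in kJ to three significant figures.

Adiabatic: TV^(γ−1) = const with γ = 7/5.
T₂ = T₁ (V₁/V₂)^(γ−1) = 271 × (18.6/74.2)^0.4 = 271 × 0.575 = 155.8 K.
W_by = nCᵥ(T₁ − T₂) = (2.86)(20.79)(271 − 155.8) = 6847 J.

W ≈ 6.85 kJ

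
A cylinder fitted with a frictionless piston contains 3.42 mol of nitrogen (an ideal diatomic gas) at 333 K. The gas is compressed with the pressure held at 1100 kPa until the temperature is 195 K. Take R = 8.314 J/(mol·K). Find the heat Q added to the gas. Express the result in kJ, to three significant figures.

Q ≈ -13.7 kJ

Isobaric: W = nRΔT = (3.42)(8.314)(-138) = -3924 J.
ΔU = nCᵥΔT with Cᵥ = 5R/2: ΔU = (3.42)(20.79)(-138) = -9810 J.
Q = ΔU + W = -9810 − 3924 = -13734 J.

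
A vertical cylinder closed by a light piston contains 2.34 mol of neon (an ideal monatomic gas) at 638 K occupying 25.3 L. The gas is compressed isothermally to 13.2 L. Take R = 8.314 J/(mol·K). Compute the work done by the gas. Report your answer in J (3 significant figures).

W ≈ -8080 J

Isothermal: W = nRT ln(V₂/V₁).
W = (2.34)(8.314)(638) × ln(13.2/25.3)
  = 12412 × -0.6506
W_by_gas = -8075 J.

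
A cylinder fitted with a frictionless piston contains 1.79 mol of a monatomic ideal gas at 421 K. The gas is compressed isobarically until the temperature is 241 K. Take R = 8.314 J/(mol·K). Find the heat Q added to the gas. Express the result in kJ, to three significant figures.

Isobaric: W = nRΔT = (1.79)(8.314)(-180) = -2679 J.
ΔU = nCᵥΔT with Cᵥ = 3R/2: ΔU = (1.79)(12.47)(-180) = -4018 J.
Q = ΔU + W = -4018 − 2679 = -6697 J.

Q ≈ -6.70 kJ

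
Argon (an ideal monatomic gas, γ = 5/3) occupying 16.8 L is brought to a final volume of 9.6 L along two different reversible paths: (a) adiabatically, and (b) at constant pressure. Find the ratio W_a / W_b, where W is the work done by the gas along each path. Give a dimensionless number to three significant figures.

W_a / W_b ≈ 1.58

Path (a) adiabatic: W = P₁V₁(1 − (V₁/V₂)^(γ−1))/(γ−1) → W_a/(P₁V₁) = -0.6783.
Path (b) isobaric: W = P₁(V₂ − V₁) → W_b/(P₁V₁) = -0.4286.
W_a / W_b = -0.6783 / -0.4286 = 1.583.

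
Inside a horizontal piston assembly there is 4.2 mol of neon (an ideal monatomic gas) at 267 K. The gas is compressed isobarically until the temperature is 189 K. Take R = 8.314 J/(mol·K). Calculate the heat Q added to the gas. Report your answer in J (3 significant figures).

Isobaric: W = nRΔT = (4.2)(8.314)(-78) = -2724 J.
ΔU = nCᵥΔT with Cᵥ = 3R/2: ΔU = (4.2)(12.47)(-78) = -4085 J.
Q = ΔU + W = -4085 − 2724 = -6809 J.

Q ≈ -6810 J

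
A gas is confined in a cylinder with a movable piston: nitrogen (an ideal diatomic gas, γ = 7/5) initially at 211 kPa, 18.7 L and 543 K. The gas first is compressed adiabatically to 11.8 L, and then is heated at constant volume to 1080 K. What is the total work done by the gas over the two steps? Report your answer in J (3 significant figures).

Step 1 (adiabatic): W = (P₁V₁ − P₂V₂)/(γ−1) = (3946 − 4744)/0.4 = -1995 J.
Step 2 (isochoric): W = 0 (constant volume).
W_total = -1995 + 0 = -1995 J.

W_total ≈ -1990 J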